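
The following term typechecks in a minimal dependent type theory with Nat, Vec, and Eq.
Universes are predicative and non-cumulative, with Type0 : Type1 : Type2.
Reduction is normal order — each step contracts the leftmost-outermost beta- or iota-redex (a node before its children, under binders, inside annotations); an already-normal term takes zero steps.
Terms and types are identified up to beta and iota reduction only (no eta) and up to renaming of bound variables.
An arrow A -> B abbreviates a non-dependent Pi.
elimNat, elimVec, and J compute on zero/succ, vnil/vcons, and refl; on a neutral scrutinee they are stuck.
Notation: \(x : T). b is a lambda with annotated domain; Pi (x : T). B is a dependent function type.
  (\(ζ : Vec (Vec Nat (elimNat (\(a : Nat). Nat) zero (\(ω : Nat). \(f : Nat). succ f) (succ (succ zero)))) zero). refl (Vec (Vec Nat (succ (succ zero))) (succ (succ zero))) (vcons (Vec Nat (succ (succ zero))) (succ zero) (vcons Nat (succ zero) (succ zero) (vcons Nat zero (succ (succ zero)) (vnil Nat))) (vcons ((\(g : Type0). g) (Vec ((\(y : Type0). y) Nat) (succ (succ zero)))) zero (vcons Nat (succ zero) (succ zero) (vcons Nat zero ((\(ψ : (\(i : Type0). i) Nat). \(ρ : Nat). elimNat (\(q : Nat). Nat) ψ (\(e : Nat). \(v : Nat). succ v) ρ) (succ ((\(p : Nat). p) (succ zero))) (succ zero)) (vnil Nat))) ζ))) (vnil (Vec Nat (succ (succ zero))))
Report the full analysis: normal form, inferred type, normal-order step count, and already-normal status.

reduced normal form:
  refl (Vec (Vec Nat (succ (succ zero))) (succ (succ zero))) (vcons (Vec Nat (succ (succ zero))) (succ zero) (vcons Nat (succ zero) (succ zero) (vcons Nat zero (succ (succ zero)) (vnil Nat))) (vcons (Vec Nat (succ (succ zero))) zero (vcons Nat (succ zero) (succ zero) (vcons Nat zero (succ (succ (succ zero))) (vnil Nat))) (vnil (Vec Nat (succ (succ zero))))))
the term's type:
  Eq (Vec (Vec Nat (succ (succ zero))) (succ (succ zero))) (vcons (Vec Nat (succ (succ zero))) (succ zero) (vcons Nat (succ zero) (succ zero) (vcons Nat zero (succ (succ zero)) (vnil Nat))) (vcons (Vec Nat (succ (succ zero))) zero (vcons Nat (succ zero) (succ zero) (vcons Nat zero (succ (succ (succ zero))) (vnil Nat))) (vnil (Vec Nat (succ (succ zero)))))) (vcons (Vec Nat (succ (succ zero))) (succ zero) (vcons Nat (succ zero) (succ zero) (vcons Nat zero (succ (succ zero)) (vnil Nat))) (vcons (Vec Nat (succ (succ zero))) zero (vcons Nat (succ zero) (succ zero) (vcons Nat zero (succ (succ (succ zero))) (vnil Nat))) (vnil (Vec Nat (succ (succ zero))))))
normal-order step count: 10
term was already normal: no
first redex: a beta-redex


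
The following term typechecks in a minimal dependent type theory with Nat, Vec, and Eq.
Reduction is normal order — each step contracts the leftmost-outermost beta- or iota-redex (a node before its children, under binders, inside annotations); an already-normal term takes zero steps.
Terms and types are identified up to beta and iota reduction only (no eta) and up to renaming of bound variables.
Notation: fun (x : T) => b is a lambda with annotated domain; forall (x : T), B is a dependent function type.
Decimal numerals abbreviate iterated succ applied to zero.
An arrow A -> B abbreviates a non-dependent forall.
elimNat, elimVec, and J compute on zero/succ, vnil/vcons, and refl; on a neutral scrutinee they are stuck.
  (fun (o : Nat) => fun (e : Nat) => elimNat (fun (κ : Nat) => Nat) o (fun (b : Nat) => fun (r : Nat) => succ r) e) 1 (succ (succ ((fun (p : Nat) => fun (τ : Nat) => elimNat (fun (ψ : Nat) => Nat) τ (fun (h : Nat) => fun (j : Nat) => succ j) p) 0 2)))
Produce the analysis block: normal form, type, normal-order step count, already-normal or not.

reduced normal form:
  5
type:
  Nat
steps to reach normal form (normal order): 18
already normal: no
first contracted redex: a beta-redex


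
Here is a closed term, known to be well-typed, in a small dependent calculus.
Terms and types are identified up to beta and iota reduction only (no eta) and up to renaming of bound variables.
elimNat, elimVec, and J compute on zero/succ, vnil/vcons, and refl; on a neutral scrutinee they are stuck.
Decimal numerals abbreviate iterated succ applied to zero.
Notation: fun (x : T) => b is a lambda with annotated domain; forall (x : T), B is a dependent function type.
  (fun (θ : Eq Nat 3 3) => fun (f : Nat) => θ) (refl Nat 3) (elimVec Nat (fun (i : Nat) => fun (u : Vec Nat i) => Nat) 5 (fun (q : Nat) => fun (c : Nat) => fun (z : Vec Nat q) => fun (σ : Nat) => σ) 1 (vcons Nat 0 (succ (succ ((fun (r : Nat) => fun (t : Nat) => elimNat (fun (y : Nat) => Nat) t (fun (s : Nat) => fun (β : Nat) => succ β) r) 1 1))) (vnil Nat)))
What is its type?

the term's type:
  Eq Nat 3 3


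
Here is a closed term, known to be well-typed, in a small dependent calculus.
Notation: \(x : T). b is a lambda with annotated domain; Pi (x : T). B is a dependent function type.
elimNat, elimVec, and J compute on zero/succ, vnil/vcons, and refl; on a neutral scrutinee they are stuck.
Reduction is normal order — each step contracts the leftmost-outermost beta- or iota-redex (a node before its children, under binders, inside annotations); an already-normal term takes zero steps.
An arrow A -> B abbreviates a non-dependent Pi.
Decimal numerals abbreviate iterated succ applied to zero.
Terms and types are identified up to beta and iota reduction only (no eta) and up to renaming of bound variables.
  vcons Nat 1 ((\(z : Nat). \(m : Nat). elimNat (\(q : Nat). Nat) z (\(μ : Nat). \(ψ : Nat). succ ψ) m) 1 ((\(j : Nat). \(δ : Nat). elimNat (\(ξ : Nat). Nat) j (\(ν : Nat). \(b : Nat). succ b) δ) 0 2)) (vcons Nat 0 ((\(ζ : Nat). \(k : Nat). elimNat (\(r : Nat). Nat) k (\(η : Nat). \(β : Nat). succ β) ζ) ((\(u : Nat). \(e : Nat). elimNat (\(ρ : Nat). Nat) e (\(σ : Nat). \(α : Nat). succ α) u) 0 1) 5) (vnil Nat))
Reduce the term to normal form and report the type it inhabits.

normal form:
  vcons Nat 1 3 (vcons Nat 0 6 (vnil Nat))
type:
  Vec Nat 2
observation: the term reaches its normal form after 27 normal-order steps.


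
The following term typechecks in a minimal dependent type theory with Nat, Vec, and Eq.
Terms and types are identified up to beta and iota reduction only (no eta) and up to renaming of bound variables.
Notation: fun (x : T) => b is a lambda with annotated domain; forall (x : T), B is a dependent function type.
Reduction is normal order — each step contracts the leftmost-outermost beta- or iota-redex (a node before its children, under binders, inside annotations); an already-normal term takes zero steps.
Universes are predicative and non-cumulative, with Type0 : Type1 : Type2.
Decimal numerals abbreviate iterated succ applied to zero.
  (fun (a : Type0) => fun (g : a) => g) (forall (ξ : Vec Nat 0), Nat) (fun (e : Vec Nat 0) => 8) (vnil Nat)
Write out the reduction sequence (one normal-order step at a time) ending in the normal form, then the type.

reduction (normal order):
  (fun (a : Type0) => fun (g : a) => g) (forall (ξ : Vec Nat 0), Nat) (fun (e : Vec Nat 0) => 8) (vnil Nat)
  ~> (fun (a : forall (g : Vec Nat 0), Nat) => a) (fun (ξ : Vec Nat 0) => 8) (vnil Nat)
  ~> (fun (a : Vec Nat 0) => 8) (vnil Nat)
  ~> 8
inferred type:
  Nat


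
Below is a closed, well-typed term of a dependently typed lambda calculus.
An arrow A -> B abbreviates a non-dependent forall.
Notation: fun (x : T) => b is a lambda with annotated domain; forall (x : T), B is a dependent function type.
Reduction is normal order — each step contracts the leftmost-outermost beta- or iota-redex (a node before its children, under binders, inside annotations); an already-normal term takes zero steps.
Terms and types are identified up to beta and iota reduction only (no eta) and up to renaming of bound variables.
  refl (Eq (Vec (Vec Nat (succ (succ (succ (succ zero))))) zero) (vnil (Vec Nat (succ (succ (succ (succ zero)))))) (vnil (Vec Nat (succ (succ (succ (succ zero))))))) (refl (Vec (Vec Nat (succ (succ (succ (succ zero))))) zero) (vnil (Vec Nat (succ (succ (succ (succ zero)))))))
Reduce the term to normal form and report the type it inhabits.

reduced normal form:
  refl (Eq (Vec (Vec Nat (succ (succ (succ (succ zero))))) zero) (vnil (Vec Nat (succ (succ (succ (succ zero)))))) (vnil (Vec Nat (succ (succ (succ (succ zero))))))) (refl (Vec (Vec Nat (succ (succ (succ (succ zero))))) zero) (vnil (Vec Nat (succ (succ (succ (succ zero)))))))
inferred type:
  Eq (Eq (Vec (Vec Nat (succ (succ (succ (succ zero))))) zero) (vnil (Vec Nat (succ (succ (succ (succ zero)))))) (vnil (Vec Nat (succ (succ (succ (succ zero))))))) (refl (Vec (Vec Nat (succ (succ (succ (succ zero))))) zero) (vnil (Vec Nat (succ (succ (succ (succ zero))))))) (refl (Vec (Vec Nat (succ (succ (succ (succ zero))))) zero) (vnil (Vec Nat (succ (succ (succ (succ zero)))))))
observation: no redex remains anywhere in the term; it is its own normal form.


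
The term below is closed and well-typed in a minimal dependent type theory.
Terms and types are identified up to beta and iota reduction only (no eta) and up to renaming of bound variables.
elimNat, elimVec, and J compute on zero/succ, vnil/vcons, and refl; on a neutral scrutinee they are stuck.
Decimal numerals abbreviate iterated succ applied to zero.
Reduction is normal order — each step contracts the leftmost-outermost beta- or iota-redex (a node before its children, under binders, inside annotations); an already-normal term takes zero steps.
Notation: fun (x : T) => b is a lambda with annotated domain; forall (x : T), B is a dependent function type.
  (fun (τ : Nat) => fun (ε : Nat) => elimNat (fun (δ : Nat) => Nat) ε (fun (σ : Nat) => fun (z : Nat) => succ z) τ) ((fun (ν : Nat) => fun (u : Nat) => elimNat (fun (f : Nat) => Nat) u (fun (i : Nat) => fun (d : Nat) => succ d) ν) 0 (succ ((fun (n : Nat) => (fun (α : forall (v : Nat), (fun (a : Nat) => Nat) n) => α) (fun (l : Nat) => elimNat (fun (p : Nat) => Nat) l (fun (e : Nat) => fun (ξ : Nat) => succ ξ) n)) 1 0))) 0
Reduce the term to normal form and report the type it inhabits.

normal form:
  2
the term's type:
  Nat


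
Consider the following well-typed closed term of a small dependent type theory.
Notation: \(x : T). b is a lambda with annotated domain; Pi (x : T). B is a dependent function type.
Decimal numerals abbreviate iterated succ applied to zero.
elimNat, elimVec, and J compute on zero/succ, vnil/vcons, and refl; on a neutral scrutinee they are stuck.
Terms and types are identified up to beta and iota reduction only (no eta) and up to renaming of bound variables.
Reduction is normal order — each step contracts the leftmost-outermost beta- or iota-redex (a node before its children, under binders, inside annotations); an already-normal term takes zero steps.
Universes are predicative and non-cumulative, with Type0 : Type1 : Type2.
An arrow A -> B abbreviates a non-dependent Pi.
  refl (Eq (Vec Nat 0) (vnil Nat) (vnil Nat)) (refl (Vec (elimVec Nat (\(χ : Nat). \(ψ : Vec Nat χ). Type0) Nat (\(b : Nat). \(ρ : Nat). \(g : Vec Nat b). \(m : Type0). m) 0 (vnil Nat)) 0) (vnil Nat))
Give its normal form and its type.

resulting normal form:
  refl (Eq (Vec Nat 0) (vnil Nat) (vnil Nat)) (refl (Vec Nat 0) (vnil Nat))
the term's type:
  Eq (Eq (Vec Nat 0) (vnil Nat) (vnil Nat)) (refl (Vec Nat 0) (vnil Nat)) (refl (Vec Nat 0) (vnil Nat))
observation: contracting an elimVec iota-redex first, the term normalizes in 1 step.


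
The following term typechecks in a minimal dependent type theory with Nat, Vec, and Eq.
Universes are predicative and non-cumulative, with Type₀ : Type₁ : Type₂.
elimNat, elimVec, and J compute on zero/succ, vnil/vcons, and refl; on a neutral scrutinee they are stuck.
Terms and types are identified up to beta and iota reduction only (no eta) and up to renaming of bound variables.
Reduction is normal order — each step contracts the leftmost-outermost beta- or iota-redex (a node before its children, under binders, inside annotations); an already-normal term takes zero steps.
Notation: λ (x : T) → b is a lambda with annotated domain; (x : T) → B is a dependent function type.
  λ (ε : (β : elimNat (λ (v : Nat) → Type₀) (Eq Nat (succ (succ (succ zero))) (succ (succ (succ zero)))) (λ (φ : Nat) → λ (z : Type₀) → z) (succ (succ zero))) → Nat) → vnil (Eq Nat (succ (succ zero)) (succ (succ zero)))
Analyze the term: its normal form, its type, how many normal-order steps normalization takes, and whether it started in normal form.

reduced normal form:
  λ (ε : (β : Eq Nat (succ (succ (succ zero))) (succ (succ (succ zero)))) → Nat) → vnil (Eq Nat (succ (succ zero)) (succ (succ zero)))
inferred type:
  (ε : (β : Eq Nat (succ (succ (succ zero))) (succ (succ (succ zero)))) → Nat) → Vec (Eq Nat (succ (succ zero)) (succ (succ zero))) zero
reduction steps (normal order): 7
already normal: no
first contracted redex: an elimNat iota-redex


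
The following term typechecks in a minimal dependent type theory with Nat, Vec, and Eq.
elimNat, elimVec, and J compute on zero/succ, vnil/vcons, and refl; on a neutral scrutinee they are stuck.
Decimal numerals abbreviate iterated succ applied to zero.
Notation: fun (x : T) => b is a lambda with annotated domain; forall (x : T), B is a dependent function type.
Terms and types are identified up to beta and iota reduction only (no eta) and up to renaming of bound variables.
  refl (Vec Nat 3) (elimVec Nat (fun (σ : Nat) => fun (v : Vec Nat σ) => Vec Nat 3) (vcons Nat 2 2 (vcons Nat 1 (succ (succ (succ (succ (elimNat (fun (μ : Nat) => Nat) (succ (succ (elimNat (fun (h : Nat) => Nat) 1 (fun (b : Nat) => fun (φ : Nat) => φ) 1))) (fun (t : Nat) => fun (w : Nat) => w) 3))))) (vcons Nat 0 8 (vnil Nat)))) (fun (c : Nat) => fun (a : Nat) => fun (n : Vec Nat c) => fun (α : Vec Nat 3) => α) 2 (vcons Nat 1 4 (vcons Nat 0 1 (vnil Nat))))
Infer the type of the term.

type:
  Eq (Vec Nat 3) (vcons Nat 2 2 (vcons Nat 1 7 (vcons Nat 0 8 (vnil Nat)))) (vcons Nat 2 2 (vcons Nat 1 7 (vcons Nat 0 8 (vnil Nat))))


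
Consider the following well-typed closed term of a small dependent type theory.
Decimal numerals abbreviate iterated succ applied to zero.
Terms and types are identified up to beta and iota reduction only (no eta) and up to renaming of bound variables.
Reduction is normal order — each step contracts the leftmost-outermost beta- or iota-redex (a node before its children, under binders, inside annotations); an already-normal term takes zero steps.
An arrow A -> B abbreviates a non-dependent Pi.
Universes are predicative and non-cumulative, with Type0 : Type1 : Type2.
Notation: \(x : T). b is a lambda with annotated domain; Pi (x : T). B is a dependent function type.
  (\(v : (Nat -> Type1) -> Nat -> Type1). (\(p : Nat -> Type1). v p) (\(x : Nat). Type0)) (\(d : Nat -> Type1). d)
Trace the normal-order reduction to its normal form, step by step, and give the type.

normal-order reduction sequence:
  (\(v : (Nat -> Type1) -> Nat -> Type1). (\(p : Nat -> Type1). v p) (\(x : Nat). Type0)) (\(d : Nat -> Type1). d)
  ~> (\(v : Nat -> Type1). (\(p : Nat -> Type1). p) v) (\(x : Nat). Type0)
  ~> (\(v : Nat -> Type1). v) (\(p : Nat). Type0)
  ~> \(v : Nat). Type0
the term's type:
  Nat -> Type1


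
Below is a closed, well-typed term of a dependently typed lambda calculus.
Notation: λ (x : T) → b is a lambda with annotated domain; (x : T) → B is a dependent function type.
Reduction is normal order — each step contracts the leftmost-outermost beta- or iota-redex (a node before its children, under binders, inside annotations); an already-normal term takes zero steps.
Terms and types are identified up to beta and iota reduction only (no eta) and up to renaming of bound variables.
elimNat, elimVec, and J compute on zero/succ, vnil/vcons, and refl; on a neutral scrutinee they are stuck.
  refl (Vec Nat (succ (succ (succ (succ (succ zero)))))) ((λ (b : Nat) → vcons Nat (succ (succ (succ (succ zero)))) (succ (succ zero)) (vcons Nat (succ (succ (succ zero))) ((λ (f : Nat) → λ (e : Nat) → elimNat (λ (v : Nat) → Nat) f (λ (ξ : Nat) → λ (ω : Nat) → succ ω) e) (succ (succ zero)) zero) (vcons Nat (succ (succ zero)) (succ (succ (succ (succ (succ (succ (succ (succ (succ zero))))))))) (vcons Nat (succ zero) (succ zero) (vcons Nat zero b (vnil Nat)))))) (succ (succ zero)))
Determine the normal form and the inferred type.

reduced normal form:
  refl (Vec Nat (succ (succ (succ (succ (succ zero)))))) (vcons Nat (succ (succ (succ (succ zero)))) (succ (succ zero)) (vcons Nat (succ (succ (succ zero))) (succ (succ zero)) (vcons Nat (succ (succ zero)) (succ (succ (succ (succ (succ (succ (succ (succ (succ zero))))))))) (vcons Nat (succ zero) (succ zero) (vcons Nat zero (succ (succ zero)) (vnil Nat))))))
the term's type:
  Eq (Vec Nat (succ (succ (succ (succ (succ zero)))))) (vcons Nat (succ (succ (succ (succ zero)))) (succ (succ zero)) (vcons Nat (succ (succ (succ zero))) (succ (succ zero)) (vcons Nat (succ (succ zero)) (succ (succ (succ (succ (succ (succ (succ (succ (succ zero))))))))) (vcons Nat (succ zero) (succ zero) (vcons Nat zero (succ (succ zero)) (vnil Nat)))))) (vcons Nat (succ (succ (succ (succ zero)))) (succ (succ zero)) (vcons Nat (succ (succ (succ zero))) (succ (succ zero)) (vcons Nat (succ (succ zero)) (succ (succ (succ (succ (succ (succ (succ (succ (succ zero))))))))) (vcons Nat (succ zero) (succ zero) (vcons Nat zero (succ (succ zero)) (vnil Nat))))))


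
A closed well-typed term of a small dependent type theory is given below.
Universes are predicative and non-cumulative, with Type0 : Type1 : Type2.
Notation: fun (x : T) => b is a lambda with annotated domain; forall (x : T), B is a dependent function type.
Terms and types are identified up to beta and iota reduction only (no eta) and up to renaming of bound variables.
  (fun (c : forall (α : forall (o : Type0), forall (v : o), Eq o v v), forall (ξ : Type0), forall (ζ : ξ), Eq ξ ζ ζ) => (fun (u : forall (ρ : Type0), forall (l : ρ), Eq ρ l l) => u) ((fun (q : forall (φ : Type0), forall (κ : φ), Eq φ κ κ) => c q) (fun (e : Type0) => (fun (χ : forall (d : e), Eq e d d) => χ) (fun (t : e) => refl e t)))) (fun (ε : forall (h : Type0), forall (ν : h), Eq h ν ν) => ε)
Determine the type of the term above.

the term's type:
  forall (c : Type0), forall (α : c), Eq c α α


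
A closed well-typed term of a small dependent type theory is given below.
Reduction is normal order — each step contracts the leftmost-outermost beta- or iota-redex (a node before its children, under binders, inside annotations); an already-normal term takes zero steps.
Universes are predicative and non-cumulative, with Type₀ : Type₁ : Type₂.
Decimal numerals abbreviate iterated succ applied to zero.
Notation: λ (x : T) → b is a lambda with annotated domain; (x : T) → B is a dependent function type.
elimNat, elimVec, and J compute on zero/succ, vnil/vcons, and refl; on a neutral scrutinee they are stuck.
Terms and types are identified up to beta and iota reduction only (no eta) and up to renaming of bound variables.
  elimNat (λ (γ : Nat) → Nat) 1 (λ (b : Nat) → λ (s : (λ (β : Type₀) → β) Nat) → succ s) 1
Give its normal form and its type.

resulting normal form:
  2
inferred type:
  Nat


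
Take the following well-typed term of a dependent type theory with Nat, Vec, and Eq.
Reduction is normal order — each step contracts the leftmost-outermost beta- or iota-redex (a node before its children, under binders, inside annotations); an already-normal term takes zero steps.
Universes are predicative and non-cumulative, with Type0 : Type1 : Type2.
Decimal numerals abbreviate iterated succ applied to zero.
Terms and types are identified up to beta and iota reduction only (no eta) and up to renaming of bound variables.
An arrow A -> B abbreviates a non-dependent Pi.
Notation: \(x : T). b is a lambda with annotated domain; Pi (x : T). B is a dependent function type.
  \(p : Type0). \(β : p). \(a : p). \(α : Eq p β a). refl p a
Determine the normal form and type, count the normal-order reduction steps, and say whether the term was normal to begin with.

reduced normal form:
  \(p : Type0). \(β : p). \(a : p). \(α : Eq p β a). refl p a
inferred type:
  Pi (p : Type0). Pi (β : p). Pi (a : p). Eq p β a -> Eq p a a
normal-order step count: 0
term was already normal: yes


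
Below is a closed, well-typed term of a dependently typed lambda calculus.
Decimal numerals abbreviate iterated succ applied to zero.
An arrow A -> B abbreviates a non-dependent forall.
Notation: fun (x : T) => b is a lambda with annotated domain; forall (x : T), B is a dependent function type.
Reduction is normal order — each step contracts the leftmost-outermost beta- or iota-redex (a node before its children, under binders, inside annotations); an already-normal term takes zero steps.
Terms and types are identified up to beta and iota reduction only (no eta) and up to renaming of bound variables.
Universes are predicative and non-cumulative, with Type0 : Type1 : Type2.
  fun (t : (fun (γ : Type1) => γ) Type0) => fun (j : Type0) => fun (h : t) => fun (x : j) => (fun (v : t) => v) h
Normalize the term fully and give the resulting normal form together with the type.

resulting normal form:
  fun (t : Type0) => fun (γ : Type0) => fun (j : t) => fun (h : γ) => j
the term's type:
  forall (t : Type0), forall (γ : Type0), t -> γ -> t
observation: normalization takes exactly 2 steps under the normal-order strategy.


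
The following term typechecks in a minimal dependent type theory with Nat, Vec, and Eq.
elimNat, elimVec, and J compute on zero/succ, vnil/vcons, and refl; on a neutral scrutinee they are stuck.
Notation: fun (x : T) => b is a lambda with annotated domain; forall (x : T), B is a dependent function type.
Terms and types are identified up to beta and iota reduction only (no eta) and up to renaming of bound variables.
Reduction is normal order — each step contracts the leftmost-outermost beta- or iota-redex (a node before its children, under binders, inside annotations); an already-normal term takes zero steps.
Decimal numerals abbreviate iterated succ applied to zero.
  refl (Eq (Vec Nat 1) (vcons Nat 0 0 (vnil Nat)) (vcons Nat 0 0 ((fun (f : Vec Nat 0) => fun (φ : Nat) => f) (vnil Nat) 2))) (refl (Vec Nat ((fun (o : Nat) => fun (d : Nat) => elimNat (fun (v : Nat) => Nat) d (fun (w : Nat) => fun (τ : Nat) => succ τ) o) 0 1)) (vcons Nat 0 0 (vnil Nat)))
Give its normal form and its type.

normal form:
  refl (Eq (Vec Nat 1) (vcons Nat 0 0 (vnil Nat)) (vcons Nat 0 0 (vnil Nat))) (refl (Vec Nat 1) (vcons Nat 0 0 (vnil Nat)))
inferred type:
  Eq (Eq (Vec Nat 1) (vcons Nat 0 0 (vnil Nat)) (vcons Nat 0 0 (vnil Nat))) (refl (Vec Nat 1) (vcons Nat 0 0 (vnil Nat))) (refl (Vec Nat 1) (vcons Nat 0 0 (vnil Nat)))


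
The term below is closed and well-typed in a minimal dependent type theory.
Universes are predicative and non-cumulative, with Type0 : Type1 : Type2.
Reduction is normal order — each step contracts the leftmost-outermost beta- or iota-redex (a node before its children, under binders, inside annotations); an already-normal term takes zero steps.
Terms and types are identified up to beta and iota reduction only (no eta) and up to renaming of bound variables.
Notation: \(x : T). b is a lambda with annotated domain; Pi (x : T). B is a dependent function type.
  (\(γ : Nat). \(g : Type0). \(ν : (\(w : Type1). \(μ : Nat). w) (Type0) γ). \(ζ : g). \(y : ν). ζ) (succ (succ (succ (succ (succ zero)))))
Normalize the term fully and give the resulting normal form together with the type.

resulting normal form:
  \(γ : Type0). \(g : Type0). \(ν : γ). \(w : g). ν
the term's type:
  Pi (γ : Type0). Pi (g : Type0). Pi (ν : γ). Pi (w : g). γ
observation: 3 normal-order steps normalize the term, beginning with a beta-redex.


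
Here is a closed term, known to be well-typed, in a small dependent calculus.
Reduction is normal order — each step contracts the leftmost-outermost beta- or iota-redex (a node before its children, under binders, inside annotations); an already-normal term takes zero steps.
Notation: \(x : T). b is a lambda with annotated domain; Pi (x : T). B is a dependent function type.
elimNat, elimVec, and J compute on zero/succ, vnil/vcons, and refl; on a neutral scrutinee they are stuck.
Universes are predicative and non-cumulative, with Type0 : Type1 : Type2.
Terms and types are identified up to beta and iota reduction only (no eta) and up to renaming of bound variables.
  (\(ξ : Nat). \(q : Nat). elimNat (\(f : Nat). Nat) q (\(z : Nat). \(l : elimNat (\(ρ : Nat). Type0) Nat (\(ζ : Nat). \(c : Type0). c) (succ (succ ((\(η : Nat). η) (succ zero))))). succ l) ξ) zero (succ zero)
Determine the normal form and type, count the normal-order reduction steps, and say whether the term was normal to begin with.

resulting normal form:
  succ zero
inferred type:
  Nat
normal-order step count: 3
already normal: no
first redex: a beta-redex


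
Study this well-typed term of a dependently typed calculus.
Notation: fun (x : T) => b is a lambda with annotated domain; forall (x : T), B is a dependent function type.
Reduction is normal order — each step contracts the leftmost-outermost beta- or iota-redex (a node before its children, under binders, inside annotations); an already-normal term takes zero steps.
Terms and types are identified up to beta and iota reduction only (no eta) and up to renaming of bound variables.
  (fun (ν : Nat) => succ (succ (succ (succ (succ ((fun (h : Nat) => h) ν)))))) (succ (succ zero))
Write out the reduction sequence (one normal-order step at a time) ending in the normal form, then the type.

normal-order reduction sequence:
  (fun (ν : Nat) => succ (succ (succ (succ (succ ((fun (h : Nat) => h) ν)))))) (succ (succ zero))
  ~> succ (succ (succ (succ (succ ((fun (ν : Nat) => ν) (succ (succ zero)))))))
  ~> succ (succ (succ (succ (succ (succ (succ zero))))))
inferred type:
  Nat


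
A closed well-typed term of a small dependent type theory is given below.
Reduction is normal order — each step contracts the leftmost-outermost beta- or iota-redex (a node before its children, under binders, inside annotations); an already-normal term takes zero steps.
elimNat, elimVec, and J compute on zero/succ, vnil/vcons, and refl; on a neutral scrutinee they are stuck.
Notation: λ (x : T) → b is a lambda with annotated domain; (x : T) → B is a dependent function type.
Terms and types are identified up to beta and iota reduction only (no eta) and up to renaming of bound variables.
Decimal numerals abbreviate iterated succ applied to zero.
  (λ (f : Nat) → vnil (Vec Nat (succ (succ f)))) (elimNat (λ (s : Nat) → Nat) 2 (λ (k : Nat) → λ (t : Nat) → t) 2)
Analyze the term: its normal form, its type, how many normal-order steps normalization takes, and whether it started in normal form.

normal form:
  vnil (Vec Nat 4)
inferred type:
  Vec (Vec Nat 4) 0
reduction steps (normal order): 8
started in normal form: no
first redex: a beta-redex


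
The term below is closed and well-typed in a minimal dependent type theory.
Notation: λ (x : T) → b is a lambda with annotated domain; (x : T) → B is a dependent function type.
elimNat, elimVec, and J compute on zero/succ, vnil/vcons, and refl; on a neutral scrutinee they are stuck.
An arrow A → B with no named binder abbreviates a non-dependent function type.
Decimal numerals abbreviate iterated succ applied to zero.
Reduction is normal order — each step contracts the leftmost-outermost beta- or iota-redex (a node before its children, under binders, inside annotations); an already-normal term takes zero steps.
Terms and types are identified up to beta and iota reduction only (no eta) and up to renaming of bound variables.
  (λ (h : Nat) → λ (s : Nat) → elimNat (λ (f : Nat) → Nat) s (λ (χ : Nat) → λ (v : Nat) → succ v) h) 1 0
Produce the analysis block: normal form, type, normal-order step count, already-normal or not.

reduced normal form:
  1
inferred type:
  Nat
reduction steps (normal order): 6
already normal: no
first contracted redex: a beta-redex


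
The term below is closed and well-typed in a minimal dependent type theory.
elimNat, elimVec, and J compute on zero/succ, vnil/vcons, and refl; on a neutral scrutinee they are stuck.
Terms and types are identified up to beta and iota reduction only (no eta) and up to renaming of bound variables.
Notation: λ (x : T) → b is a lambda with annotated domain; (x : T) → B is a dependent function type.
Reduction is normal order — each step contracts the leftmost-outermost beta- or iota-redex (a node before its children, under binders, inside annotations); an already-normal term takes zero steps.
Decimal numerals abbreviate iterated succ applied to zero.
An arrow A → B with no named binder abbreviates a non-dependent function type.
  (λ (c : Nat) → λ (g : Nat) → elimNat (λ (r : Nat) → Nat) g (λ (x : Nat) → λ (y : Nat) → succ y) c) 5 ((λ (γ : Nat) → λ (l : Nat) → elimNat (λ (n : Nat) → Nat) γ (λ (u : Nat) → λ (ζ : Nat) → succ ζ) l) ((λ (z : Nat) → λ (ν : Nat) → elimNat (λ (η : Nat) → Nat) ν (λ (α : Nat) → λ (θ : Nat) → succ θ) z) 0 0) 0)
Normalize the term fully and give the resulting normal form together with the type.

resulting normal form:
  5
type:
  Nat


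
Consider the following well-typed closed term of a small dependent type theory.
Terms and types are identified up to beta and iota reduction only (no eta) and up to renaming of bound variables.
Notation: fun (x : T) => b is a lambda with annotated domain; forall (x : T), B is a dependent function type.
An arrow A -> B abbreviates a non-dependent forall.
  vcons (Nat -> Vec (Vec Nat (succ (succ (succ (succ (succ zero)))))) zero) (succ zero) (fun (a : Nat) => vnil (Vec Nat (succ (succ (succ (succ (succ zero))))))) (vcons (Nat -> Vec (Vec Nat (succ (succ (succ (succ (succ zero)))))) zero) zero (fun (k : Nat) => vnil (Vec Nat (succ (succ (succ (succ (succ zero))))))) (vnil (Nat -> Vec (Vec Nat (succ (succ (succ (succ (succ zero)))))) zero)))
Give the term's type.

inferred type:
  Vec (Nat -> Vec (Vec Nat (succ (succ (succ (succ (succ zero)))))) zero) (succ (succ zero))


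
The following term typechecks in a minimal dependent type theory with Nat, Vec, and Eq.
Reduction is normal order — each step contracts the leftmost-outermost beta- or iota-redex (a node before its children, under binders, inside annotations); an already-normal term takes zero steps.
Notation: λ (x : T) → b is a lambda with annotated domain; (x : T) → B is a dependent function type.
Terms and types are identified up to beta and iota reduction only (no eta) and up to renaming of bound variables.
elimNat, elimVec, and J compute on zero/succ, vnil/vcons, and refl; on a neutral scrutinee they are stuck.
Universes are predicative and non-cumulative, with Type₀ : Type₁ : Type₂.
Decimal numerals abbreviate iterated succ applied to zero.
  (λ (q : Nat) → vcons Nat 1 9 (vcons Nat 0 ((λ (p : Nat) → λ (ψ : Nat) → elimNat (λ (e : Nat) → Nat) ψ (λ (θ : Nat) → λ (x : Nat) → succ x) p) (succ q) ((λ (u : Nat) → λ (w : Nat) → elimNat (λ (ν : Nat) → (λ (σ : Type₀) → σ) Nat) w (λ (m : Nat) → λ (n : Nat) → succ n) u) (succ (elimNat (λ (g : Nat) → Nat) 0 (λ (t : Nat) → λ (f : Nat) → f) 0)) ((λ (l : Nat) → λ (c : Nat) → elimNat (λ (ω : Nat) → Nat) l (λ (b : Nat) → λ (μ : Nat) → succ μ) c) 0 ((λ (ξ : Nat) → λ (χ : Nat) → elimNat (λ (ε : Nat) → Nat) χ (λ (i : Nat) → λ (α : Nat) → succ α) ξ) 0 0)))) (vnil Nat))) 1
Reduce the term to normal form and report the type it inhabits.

normal form:
  vcons Nat 1 9 (vcons Nat 0 3 (vnil Nat))
type:
  Vec Nat 2
observation: 24 normal-order steps separate the term from its normal form.


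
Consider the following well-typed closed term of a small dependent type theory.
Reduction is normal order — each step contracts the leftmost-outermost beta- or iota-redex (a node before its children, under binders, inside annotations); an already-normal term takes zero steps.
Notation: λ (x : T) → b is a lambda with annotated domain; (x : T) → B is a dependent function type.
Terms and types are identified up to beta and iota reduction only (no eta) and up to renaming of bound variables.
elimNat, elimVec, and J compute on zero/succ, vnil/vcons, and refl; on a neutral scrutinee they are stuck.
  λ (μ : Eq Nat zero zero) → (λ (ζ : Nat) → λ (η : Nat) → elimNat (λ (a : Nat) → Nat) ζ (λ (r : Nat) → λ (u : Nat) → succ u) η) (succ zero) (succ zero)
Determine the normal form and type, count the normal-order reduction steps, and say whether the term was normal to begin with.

reduced normal form:
  λ (μ : Eq Nat zero zero) → succ (succ zero)
inferred type:
  (μ : Eq Nat zero zero) → Nat
normal-order step count: 6
already normal: no
first contracted redex: a beta-redex


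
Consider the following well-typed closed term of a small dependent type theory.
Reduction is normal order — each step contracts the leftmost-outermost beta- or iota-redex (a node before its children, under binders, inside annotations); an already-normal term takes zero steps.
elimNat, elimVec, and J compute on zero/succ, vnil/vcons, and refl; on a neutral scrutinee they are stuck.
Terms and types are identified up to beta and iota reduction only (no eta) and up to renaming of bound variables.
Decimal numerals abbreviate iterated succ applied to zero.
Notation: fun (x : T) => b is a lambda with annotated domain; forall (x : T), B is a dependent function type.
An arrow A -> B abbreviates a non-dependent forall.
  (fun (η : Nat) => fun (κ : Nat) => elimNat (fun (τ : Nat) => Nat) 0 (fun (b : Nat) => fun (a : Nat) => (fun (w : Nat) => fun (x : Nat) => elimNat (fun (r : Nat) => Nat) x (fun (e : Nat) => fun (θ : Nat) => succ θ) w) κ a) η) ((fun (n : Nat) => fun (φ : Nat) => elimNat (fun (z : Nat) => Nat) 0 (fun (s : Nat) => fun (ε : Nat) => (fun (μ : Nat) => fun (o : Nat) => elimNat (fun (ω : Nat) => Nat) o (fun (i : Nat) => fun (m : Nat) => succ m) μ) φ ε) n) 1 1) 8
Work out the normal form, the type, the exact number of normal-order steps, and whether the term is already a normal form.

reduced normal form:
  8
inferred type:
  Nat
reduction steps (normal order): 45
already normal: no
first redex: a beta-redex


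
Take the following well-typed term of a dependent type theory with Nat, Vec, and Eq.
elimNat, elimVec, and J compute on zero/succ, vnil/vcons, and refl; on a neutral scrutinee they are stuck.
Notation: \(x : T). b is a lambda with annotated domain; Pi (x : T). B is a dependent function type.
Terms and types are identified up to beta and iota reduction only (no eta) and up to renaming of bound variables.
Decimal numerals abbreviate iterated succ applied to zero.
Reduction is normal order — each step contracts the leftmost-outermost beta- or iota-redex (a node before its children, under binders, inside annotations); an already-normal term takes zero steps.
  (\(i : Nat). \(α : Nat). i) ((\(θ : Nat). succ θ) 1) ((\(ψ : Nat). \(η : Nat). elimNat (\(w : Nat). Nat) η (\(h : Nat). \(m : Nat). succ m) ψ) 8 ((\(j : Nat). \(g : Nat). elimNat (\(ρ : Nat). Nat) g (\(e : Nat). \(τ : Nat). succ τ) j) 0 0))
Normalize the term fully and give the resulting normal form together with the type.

resulting normal form:
  2
the term's type:
  Nat
observation: the term reaches its normal form after 3 normal-order steps.


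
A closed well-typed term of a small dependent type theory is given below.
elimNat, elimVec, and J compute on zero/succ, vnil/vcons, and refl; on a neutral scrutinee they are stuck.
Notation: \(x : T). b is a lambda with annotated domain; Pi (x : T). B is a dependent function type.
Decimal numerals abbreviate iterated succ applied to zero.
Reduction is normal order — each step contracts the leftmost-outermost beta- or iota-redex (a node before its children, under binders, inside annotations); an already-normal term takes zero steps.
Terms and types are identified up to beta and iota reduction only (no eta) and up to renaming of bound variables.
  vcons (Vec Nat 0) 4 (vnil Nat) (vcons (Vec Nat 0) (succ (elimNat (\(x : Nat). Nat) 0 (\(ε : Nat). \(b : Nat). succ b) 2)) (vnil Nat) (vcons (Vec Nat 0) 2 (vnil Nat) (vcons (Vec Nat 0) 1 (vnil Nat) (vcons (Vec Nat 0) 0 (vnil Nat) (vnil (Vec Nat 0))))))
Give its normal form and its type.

normal form:
  vcons (Vec Nat 0) 4 (vnil Nat) (vcons (Vec Nat 0) 3 (vnil Nat) (vcons (Vec Nat 0) 2 (vnil Nat) (vcons (Vec Nat 0) 1 (vnil Nat) (vcons (Vec Nat 0) 0 (vnil Nat) (vnil (Vec Nat 0))))))
inferred type:
  Vec (Vec Nat 0) 5
observation: normalization takes exactly 7 steps under the normal-order strategy.


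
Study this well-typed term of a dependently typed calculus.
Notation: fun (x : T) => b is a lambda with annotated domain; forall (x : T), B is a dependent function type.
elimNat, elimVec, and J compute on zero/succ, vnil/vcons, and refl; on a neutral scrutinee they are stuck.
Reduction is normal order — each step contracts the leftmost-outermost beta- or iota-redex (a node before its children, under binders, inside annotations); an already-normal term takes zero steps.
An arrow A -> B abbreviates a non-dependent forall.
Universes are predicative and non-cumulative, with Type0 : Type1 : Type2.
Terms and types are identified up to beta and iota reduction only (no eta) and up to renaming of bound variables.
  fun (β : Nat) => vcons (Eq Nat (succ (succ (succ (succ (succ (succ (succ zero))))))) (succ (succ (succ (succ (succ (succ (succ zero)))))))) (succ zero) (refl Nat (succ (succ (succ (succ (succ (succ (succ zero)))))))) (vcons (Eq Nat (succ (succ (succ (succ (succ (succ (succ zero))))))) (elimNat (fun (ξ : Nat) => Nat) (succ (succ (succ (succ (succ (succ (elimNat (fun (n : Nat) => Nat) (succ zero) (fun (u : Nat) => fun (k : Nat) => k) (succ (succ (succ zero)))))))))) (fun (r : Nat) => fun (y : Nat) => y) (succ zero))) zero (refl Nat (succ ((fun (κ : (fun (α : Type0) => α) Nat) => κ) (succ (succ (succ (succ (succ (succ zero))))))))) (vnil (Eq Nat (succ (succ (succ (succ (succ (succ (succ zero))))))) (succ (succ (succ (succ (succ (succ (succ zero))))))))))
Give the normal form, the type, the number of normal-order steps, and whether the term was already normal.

resulting normal form:
  fun (β : Nat) => vcons (Eq Nat (succ (succ (succ (succ (succ (succ (succ zero))))))) (succ (succ (succ (succ (succ (succ (succ zero)))))))) (succ zero) (refl Nat (succ (succ (succ (succ (succ (succ (succ zero)))))))) (vcons (Eq Nat (succ (succ (succ (succ (succ (succ (succ zero))))))) (succ (succ (succ (succ (succ (succ (succ zero)))))))) zero (refl Nat (succ (succ (succ (succ (succ (succ (succ zero)))))))) (vnil (Eq Nat (succ (succ (succ (succ (succ (succ (succ zero))))))) (succ (succ (succ (succ (succ (succ (succ zero))))))))))
the term's type:
  Nat -> Vec (Eq Nat (succ (succ (succ (succ (succ (succ (succ zero))))))) (succ (succ (succ (succ (succ (succ (succ zero)))))))) (succ (succ zero))
reduction steps (normal order): 15
term was already normal: no
first contracted redex: an elimNat iota-redex


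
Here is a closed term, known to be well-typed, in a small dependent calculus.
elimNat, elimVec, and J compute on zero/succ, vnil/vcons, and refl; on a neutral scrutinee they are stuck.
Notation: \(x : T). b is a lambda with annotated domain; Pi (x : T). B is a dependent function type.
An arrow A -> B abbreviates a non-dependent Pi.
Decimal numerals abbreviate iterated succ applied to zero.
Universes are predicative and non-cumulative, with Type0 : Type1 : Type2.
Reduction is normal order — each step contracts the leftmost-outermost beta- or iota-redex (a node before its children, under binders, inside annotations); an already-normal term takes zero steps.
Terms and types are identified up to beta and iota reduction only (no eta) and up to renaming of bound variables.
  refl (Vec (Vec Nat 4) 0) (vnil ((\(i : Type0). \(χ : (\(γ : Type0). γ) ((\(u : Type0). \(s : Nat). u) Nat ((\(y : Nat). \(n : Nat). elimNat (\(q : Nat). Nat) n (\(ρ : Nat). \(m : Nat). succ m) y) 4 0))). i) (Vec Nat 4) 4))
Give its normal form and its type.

reduced normal form:
  refl (Vec (Vec Nat 4) 0) (vnil (Vec Nat 4))
the term's type:
  Eq (Vec (Vec Nat 4) 0) (vnil (Vec Nat 4)) (vnil (Vec Nat 4))
observation: the first redex contracted is a beta-redex; the normal form is reached in 2 normal-order steps.
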